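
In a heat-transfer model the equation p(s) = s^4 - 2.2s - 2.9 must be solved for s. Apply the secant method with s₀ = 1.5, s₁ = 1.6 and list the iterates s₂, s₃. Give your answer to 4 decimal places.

1.5895, 1.5905

p(1.5) = -1.137500, p(1.6) = 0.133600
s₂ = 1.600000 − 0.133600·(1.600000 − 1.500000) / (0.133600 − (-1.137500)) = 1.600000 − (0.013360)/(1.271100) = 1.589489
p(1.589489) = -0.013793
s₃ = 1.589489 − (-0.013793)·(1.589489 − 1.600000) / (-0.013793 − 0.133600) = 1.589489 − (0.000145)/(-0.147393) = 1.590473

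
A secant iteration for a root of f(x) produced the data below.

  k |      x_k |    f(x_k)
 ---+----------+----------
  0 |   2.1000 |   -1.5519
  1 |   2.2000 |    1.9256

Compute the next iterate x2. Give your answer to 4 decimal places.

x2 = 2.2000 − 1.9256·(2.2000 − 2.1000) / (1.9256 − (-1.5519))
   = 2.2000 − (0.192560)/(3.477500) = 2.144627

2.1446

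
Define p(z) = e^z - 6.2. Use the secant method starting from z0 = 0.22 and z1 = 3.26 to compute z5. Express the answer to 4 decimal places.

p(0.22) = -4.953923, p(3.26) = 19.849537
z2 = 3.260000 − 19.849537·(3.260000 − 0.220000) / (19.849537 − (-4.953923)) = 3.260000 − (60.342593)/(24.803460) = 0.827170
p(0.827170) = -3.913161
z3 = 0.827170 − (-3.913161)·(0.827170 − 3.260000) / (-3.913161 − 19.849537) = 0.827170 − (9.520055)/(-23.762698) = 1.227801
p(1.227801) = -2.786287
z4 = 1.227801 − (-2.786287)·(1.227801 − 0.827170) / (-2.786287 − (-3.913161)) = 1.227801 − (-1.116271)/(1.126874) = 2.218391
p(2.218391) = 2.992526
z5 = 2.218391 − 2.992526·(2.218391 − 1.227801) / (2.992526 − (-2.786287)) = 2.218391 − (2.964366)/(5.778813) = 1.705419

1.7054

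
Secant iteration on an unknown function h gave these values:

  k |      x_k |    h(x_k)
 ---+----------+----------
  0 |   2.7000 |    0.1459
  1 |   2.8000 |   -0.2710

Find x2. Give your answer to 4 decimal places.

2.7350

x2 = 2.8000 − (-0.2710)·(2.8000 − 2.7000) / (-0.2710 − 0.1459)
   = 2.8000 − (-0.027100)/(-0.416900) = 2.734996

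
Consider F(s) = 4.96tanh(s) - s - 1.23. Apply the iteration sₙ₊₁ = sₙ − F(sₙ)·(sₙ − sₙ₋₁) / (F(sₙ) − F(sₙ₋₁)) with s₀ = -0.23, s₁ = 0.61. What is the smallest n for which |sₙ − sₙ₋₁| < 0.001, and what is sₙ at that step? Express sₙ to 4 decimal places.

n = 5, sₙ = 0.3243

F(-0.23) = -2.121101, F(0.61) = 0.858870
s₂ = 0.610000 − 0.858870·(0.840000)/(2.979971) = 0.367900;  |Δ| = 0.242100
F(0.367900) = 0.148781
s₃ = 0.367900 − 0.148781·(-0.242100)/(-0.710089) = 0.317174;  |Δ| = 0.050726
F(0.317174) = -0.024705
s₄ = 0.317174 − (-0.024705)·(-0.050726)/(-0.173486) = 0.324398;  |Δ| = 0.007224
F(0.324398) = 0.000452
s₅ = 0.324398 − 0.000452·(0.007224)/(0.025157) = 0.324268;  |Δ| = 0.000130
|s₅ − s₄| = 0.000130 < 0.001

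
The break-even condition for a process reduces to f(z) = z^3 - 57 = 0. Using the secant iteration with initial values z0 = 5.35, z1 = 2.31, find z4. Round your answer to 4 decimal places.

f(5.35) = 96.130375, f(2.31) = -44.673609
z2 = 2.310000 − (-44.673609)·(2.310000 − 5.350000) / (-44.673609 − 96.130375) = 2.310000 − (135.807771)/(-140.803984) = 3.274517
f(3.274517) = -21.889132
z3 = 3.274517 − (-21.889132)·(3.274517 − 2.310000) / (-21.889132 − (-44.673609)) = 3.274517 − (-21.112430)/(22.784477) = 4.201131
f(4.201131) = 17.147878
z4 = 4.201131 − 17.147878·(4.201131 − 3.274517) / (17.147878 − (-21.889132)) = 4.201131 − (15.889475)/(39.037010) = 3.794095

3.7941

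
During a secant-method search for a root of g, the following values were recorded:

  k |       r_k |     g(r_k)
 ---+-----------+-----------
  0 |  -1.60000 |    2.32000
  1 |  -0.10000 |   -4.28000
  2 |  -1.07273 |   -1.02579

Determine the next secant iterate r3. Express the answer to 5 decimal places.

-1.37935

r3 = -1.07273 − (-1.02579)·(-1.07273 − (-0.10000)) / (-1.02579 − (-4.28000))
   = -1.07273 − (0.9978167)/(3.2542100) = -1.3793533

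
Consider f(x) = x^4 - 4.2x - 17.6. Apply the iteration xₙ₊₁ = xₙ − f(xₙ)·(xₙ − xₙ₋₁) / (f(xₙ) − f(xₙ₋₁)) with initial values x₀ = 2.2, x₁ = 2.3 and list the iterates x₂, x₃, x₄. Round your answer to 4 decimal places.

2.2825, 2.2835, 2.2835

f(2.2) = -3.414400, f(2.3) = 0.724100
x₂ = 2.300000 − 0.724100·(2.300000 − 2.200000) / (0.724100 − (-3.414400)) = 2.300000 − (0.072410)/(4.138500) = 2.282503
f(2.282503) = -0.044275
x₃ = 2.282503 − (-0.044275)·(2.282503 − 2.300000) / (-0.044275 − 0.724100) = 2.282503 − (0.000775)/(-0.768375) = 2.283512
f(2.283512) = -0.000522
x₄ = 2.283512 − (-0.000522)·(2.283512 − 2.282503) / (-0.000522 − (-0.044275)) = 2.283512 − (-0.000001)/(0.043752) = 2.283524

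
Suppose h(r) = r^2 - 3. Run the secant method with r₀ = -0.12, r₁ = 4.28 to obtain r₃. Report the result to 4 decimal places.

h(-0.12) = -2.985600, h(4.28) = 15.318400
r₂ = 4.280000 − 15.318400·(4.280000 − (-0.120000)) / (15.318400 − (-2.985600)) = 4.280000 − (67.400960)/(18.304000) = 0.597692
h(0.597692) = -2.642764
r₃ = 0.597692 − (-2.642764)·(0.597692 − 4.280000) / (-2.642764 − 15.318400) = 0.597692 − (9.731470)/(-17.961164) = 1.139499

1.1395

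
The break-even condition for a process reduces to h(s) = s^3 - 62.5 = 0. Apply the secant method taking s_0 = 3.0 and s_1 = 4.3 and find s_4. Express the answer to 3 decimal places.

h(3.0) = -35.50000, h(4.3) = 17.00700
s_2 = 4.30000 − 17.00700·(4.30000 − 3.00000) / (17.00700 − (-35.50000)) = 4.30000 − (22.10910)/(52.50700) = 3.87893
h(3.87893) = -4.13722
s_3 = 3.87893 − (-4.13722)·(3.87893 − 4.30000) / (-4.13722 − 17.00700) = 3.87893 − (1.74206)/(-21.14422) = 3.96132
h(3.96132) = -0.33876
s_4 = 3.96132 − (-0.33876)·(3.96132 − 3.87893) / (-0.33876 − (-4.13722)) = 3.96132 − (-0.02791)/(3.79846) = 3.96867

3.969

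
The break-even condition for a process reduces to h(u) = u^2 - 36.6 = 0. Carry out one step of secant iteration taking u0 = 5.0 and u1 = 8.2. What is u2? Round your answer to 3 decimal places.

5.879

h(5.0) = -11.60000, h(8.2) = 30.64000
u2 = 8.20000 − 30.64000·(8.20000 − 5.00000) / (30.64000 − (-11.60000)) = 8.20000 − (98.04800)/(42.24000) = 5.87879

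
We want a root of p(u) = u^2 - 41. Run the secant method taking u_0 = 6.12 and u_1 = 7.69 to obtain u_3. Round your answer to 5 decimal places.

p(6.12) = -3.5456000, p(7.69) = 18.1361000
u_2 = 7.6900000 − 18.1361000·(7.6900000 − 6.1200000) / (18.1361000 − (-3.5456000)) = 7.6900000 − (28.4736770)/(21.6817000) = 6.3767415
p(6.3767415) = -0.3371679
u_3 = 6.3767415 − (-0.3371679)·(6.3767415 − 7.6900000) / (-0.3371679 − 18.1361000) = 6.3767415 − (0.4427887)/(-18.4732679) = 6.4007106

6.40071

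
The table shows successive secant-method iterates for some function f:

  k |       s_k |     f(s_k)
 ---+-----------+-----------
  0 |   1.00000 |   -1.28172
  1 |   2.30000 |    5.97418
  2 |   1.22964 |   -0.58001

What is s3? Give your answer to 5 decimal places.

s3 = 1.22964 − (-0.58001)·(1.22964 − 2.30000) / (-0.58001 − 5.97418)
   = 1.22964 − (0.6208195)/(-6.5541900) = 1.3243610

1.32436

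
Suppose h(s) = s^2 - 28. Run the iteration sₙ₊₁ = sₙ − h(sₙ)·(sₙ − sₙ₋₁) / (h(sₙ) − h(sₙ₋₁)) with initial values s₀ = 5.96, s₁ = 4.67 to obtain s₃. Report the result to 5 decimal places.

h(5.96) = 7.5216000, h(4.67) = -6.1911000
s₂ = 4.6700000 − (-6.1911000)·(4.6700000 − 5.9600000) / (-6.1911000 − 7.5216000) = 4.6700000 − (7.9865190)/(-13.7127000) = 5.2524177
h(5.2524177) = -0.4121085
s₃ = 5.2524177 − (-0.4121085)·(5.2524177 − 4.6700000) / (-0.4121085 − (-6.1911000)) = 5.2524177 − (-0.2400193)/(5.7789915) = 5.2939508

5.29395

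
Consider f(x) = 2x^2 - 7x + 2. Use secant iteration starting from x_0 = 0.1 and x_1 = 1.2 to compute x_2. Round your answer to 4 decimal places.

f(0.1) = 1.320000, f(1.2) = -3.520000
x_2 = 1.200000 − (-3.520000)·(1.200000 − 0.100000) / (-3.520000 − 1.320000) = 1.200000 − (-3.872000)/(-4.840000) = 0.400000

0.4000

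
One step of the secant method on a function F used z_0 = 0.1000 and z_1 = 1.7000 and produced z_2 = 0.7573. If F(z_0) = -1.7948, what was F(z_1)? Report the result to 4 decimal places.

The secant line through (0.1000, -1.7948) and (1.7000, F(z_1)) crosses zero at z_2 = 0.7573.
So (0.1000, -1.7948), (1.7000, F(z_1)), (0.7573, 0) are collinear:
F(z_1) = -1.7948 · (1.7000 − 0.7573) / (0.1000 − 0.7573) = -1.7948 · (0.942700)/(-0.657300) = 2.574103

2.5741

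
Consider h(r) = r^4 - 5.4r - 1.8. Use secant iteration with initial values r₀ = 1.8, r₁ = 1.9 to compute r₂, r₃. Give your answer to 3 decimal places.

1.851, 1.854

h(1.8) = -1.02240, h(1.9) = 0.97210
r₂ = 1.90000 − 0.97210·(1.90000 − 1.80000) / (0.97210 − (-1.02240)) = 1.90000 − (0.09721)/(1.99450) = 1.85126
h(1.85126) = -0.05133
r₃ = 1.85126 − (-0.05133)·(1.85126 − 1.90000) / (-0.05133 − 0.97210) = 1.85126 − (0.00250)/(-1.02343) = 1.85371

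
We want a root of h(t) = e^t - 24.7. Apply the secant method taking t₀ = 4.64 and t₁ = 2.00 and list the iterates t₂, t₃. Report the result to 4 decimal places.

h(4.64) = 78.844348, h(2.00) = -17.310944
t₂ = 2.000000 − (-17.310944)·(2.000000 − 4.640000) / (-17.310944 − 78.844348) = 2.000000 − (45.700892)/(-96.155291) = 2.475282
h(2.475282) = -12.814940
t₃ = 2.475282 − (-12.814940)·(2.475282 − 2.000000) / (-12.814940 − (-17.310944)) = 2.475282 − (-6.090712)/(4.496004) = 3.829977

2.4753, 3.8300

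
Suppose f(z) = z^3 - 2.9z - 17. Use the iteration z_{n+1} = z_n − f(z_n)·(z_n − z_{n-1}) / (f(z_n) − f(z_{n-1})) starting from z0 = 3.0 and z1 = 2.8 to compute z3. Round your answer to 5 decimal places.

f(3.0) = 1.3000000, f(2.8) = -3.1680000
z2 = 2.8000000 − (-3.1680000)·(2.8000000 − 3.0000000) / (-3.1680000 − 1.3000000) = 2.8000000 − (0.6336000)/(-4.4680000) = 2.9418084
f(2.9418084) = -0.0721379
z3 = 2.9418084 − (-0.0721379)·(2.9418084 − 2.8000000) / (-0.0721379 − (-3.1680000)) = 2.9418084 − (-0.0102298)/(3.0958621) = 2.9451127

2.94511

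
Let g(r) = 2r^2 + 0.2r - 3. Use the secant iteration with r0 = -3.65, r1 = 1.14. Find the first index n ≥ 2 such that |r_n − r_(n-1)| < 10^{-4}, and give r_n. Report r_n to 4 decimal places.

g(-3.65) = 22.915000, g(1.14) = -0.172800
r2 = 1.140000 − (-0.172800)·(4.790000)/(-23.087800) = 1.104149;  |Δ| = 0.035851
g(1.104149) = -0.340878
r3 = 1.104149 − (-0.340878)·(-0.035851)/(-0.168078) = 1.176858;  |Δ| = 0.072708
g(1.176858) = 0.005360
r4 = 1.176858 − 0.005360·(0.072708)/(0.346238) = 1.175732;  |Δ| = 0.001126
g(1.175732) = -0.000161
r5 = 1.175732 − (-0.000161)·(-0.001126)/(-0.005521) = 1.175765;  |Δ| = 0.000033
|r5 − r4| = 0.000033 < 10^{-4}

n = 5, r_n = 1.1758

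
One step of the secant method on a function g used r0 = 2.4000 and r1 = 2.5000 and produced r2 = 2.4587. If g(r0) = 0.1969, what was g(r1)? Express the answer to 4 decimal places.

The secant line through (2.4000, 0.1969) and (2.5000, g(r1)) crosses zero at r2 = 2.4587.
So (2.4000, 0.1969), (2.5000, g(r1)), (2.4587, 0) are collinear:
g(r1) = 0.1969 · (2.5000 − 2.4587) / (2.4000 − 2.4587) = 0.1969 · (0.041300)/(-0.058700) = -0.138534

-0.1385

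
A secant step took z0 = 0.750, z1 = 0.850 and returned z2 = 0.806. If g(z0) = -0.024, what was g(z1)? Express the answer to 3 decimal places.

The secant line through (0.750, -0.024) and (0.850, g(z1)) crosses zero at z2 = 0.806.
So (0.750, -0.024), (0.850, g(z1)), (0.806, 0) are collinear:
g(z1) = -0.024 · (0.850 − 0.806) / (0.750 − 0.806) = -0.024 · (0.04400)/(-0.05600) = 0.01886

0.019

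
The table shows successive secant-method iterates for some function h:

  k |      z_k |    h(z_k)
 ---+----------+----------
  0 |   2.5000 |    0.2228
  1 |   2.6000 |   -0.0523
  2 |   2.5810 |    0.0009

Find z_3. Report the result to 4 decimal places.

2.5813

z_3 = 2.5810 − 0.0009·(2.5810 − 2.6000) / (0.0009 − (-0.0523))
   = 2.5810 − (-0.000017)/(0.053200) = 2.581321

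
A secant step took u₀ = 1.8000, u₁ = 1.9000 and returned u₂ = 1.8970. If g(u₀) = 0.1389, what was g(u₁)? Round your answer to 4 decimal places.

-0.0043

The secant line through (1.8000, 0.1389) and (1.9000, g(u₁)) crosses zero at u₂ = 1.8970.
So (1.8000, 0.1389), (1.9000, g(u₁)), (1.8970, 0) are collinear:
g(u₁) = 0.1389 · (1.9000 − 1.8970) / (1.8000 − 1.8970) = 0.1389 · (0.003000)/(-0.097000) = -0.004296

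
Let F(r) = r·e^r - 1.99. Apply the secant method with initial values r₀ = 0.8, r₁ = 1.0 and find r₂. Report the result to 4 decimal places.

F(0.8) = -0.209567, F(1.0) = 0.728282
r₂ = 1.000000 − 0.728282·(1.000000 − 0.800000) / (0.728282 − (-0.209567)) = 1.000000 − (0.145656)/(0.937849) = 0.844691

0.8447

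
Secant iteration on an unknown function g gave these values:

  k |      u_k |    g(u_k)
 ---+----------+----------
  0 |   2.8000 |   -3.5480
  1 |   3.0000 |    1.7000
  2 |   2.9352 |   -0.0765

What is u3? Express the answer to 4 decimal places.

2.9380

u3 = 2.9352 − (-0.0765)·(2.9352 − 3.0000) / (-0.0765 − 1.7000)
   = 2.9352 − (0.004957)/(-1.776500) = 2.937990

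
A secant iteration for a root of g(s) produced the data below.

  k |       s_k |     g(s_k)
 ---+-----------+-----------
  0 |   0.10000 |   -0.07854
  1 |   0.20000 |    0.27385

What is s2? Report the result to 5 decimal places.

0.12229

s2 = 0.20000 − 0.27385·(0.20000 − 0.10000) / (0.27385 − (-0.07854))
   = 0.20000 − (0.0273850)/(0.3523900) = 0.1222878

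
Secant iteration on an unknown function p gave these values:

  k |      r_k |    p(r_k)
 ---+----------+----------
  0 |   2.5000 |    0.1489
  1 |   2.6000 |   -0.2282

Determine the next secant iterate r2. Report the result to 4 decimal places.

2.5395

r2 = 2.6000 − (-0.2282)·(2.6000 − 2.5000) / (-0.2282 − 0.1489)
   = 2.6000 − (-0.022820)/(-0.377100) = 2.539486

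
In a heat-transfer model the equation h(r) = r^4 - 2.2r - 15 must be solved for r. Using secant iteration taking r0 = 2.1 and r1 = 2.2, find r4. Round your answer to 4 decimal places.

2.1049

h(2.1) = -0.171900, h(2.2) = 3.585600
r2 = 2.200000 − 3.585600·(2.200000 − 2.100000) / (3.585600 − (-0.171900)) = 2.200000 − (0.358560)/(3.757500) = 2.104575
h(2.104575) = -0.011939
r3 = 2.104575 − (-0.011939)·(2.104575 − 2.200000) / (-0.011939 − 3.585600) = 2.104575 − (0.001139)/(-3.597539) = 2.104892
h(2.104892) = -0.000825
r4 = 2.104892 − (-0.000825)·(2.104892 − 2.104575) / (-0.000825 − (-0.011939)) = 2.104892 − (0.000000)/(0.011114) = 2.104915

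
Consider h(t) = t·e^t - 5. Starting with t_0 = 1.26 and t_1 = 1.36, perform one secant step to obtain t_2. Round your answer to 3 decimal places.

h(1.26) = -0.55797, h(1.36) = 0.29882
t_2 = 1.36000 − 0.29882·(1.36000 − 1.26000) / (0.29882 − (-0.55797)) = 1.36000 − (0.02988)/(0.85679) = 1.32512

1.325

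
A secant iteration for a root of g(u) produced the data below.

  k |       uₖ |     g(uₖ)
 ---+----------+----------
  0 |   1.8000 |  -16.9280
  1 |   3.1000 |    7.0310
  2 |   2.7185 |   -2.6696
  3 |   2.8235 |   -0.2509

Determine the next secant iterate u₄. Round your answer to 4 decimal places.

2.8344

u₄ = 2.8235 − (-0.2509)·(2.8235 − 2.7185) / (-0.2509 − (-2.6696))
   = 2.8235 − (-0.026344)/(2.418700) = 2.834392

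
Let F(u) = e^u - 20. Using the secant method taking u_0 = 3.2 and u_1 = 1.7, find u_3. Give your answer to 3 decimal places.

3.120

F(3.2) = 4.53253, F(1.7) = -14.52605
u_2 = 1.70000 − (-14.52605)·(1.70000 − 3.20000) / (-14.52605 − 4.53253) = 1.70000 − (21.78908)/(-19.05858) = 2.84327
F(2.84327) = -2.82820
u_3 = 2.84327 − (-2.82820)·(2.84327 − 1.70000) / (-2.82820 − (-14.52605)) = 2.84327 − (-3.23339)/(11.69785) = 3.11968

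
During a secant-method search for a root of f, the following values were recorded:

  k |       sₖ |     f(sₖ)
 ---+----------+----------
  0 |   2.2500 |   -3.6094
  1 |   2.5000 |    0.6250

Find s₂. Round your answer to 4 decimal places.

s₂ = 2.5000 − 0.6250·(2.5000 − 2.2500) / (0.6250 − (-3.6094))
   = 2.5000 − (0.156250)/(4.234400) = 2.463100

2.4631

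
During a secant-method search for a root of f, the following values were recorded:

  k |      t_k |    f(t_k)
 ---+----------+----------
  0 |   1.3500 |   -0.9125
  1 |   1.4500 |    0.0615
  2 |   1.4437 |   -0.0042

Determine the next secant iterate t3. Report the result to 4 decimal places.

1.4441

t3 = 1.4437 − (-0.0042)·(1.4437 − 1.4500) / (-0.0042 − 0.0615)
   = 1.4437 − (0.000026)/(-0.065700) = 1.444103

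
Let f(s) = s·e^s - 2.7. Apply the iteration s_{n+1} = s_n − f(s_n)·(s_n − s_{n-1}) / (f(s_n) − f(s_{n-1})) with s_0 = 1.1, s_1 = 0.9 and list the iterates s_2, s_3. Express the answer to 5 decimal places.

f(1.1) = 0.6045826, f(0.9) = -0.4863572
s_2 = 0.9000000 − (-0.4863572)·(0.9000000 − 1.1000000) / (-0.4863572 − 0.6045826) = 0.9000000 − (0.0972714)/(-1.0909398) = 0.9891630
f(0.9891630) = -0.0401578
s_3 = 0.9891630 − (-0.0401578)·(0.9891630 − 0.9000000) / (-0.0401578 − (-0.4863572)) = 0.9891630 − (-0.0035806)/(0.4461994) = 0.9971876

0.98916, 0.99719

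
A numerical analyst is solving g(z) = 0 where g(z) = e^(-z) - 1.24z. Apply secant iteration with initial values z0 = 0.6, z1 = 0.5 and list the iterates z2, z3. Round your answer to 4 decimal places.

g(0.6) = -0.195188, g(0.5) = -0.013469
z2 = 0.500000 − (-0.013469)·(0.500000 − 0.600000) / (-0.013469 − (-0.195188)) = 0.500000 − (0.001347)/(0.181719) = 0.492588
g(0.492588) = 0.000234
z3 = 0.492588 − 0.000234·(0.492588 − 0.500000) / (0.000234 − (-0.013469)) = 0.492588 − (-0.000002)/(0.013704) = 0.492714

0.4926, 0.4927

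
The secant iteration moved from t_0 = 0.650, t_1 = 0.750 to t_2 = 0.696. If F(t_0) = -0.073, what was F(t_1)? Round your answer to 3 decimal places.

0.086

The secant line through (0.650, -0.073) and (0.750, F(t_1)) crosses zero at t_2 = 0.696.
So (0.650, -0.073), (0.750, F(t_1)), (0.696, 0) are collinear:
F(t_1) = -0.073 · (0.750 − 0.696) / (0.650 − 0.696) = -0.073 · (0.05400)/(-0.04600) = 0.08570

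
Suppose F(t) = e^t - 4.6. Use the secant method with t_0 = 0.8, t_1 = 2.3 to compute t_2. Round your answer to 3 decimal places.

F(0.8) = -2.37446, F(2.3) = 5.37418
t_2 = 2.30000 − 5.37418·(2.30000 − 0.80000) / (5.37418 − (-2.37446)) = 2.30000 − (8.06127)/(7.74864) = 1.25965

1.260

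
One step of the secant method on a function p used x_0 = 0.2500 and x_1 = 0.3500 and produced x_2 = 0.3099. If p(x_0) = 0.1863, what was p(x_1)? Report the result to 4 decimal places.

The secant line through (0.2500, 0.1863) and (0.3500, p(x_1)) crosses zero at x_2 = 0.3099.
So (0.2500, 0.1863), (0.3500, p(x_1)), (0.3099, 0) are collinear:
p(x_1) = 0.1863 · (0.3500 − 0.3099) / (0.2500 − 0.3099) = 0.1863 · (0.040100)/(-0.059900) = -0.124718

-0.1247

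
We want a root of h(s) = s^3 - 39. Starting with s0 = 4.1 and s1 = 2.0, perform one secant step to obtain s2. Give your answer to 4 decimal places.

h(4.1) = 29.921000, h(2.0) = -31.000000
s2 = 2.000000 − (-31.000000)·(2.000000 − 4.100000) / (-31.000000 − 29.921000) = 2.000000 − (65.100000)/(-60.921000) = 3.068597

3.0686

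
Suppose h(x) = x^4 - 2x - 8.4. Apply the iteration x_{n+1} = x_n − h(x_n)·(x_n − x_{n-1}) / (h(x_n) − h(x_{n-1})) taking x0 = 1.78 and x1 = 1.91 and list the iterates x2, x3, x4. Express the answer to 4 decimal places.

h(1.78) = -1.921241, h(1.91) = 1.088634
x2 = 1.910000 − 1.088634·(1.910000 − 1.780000) / (1.088634 − (-1.921241)) = 1.910000 − (0.141522)/(3.009875) = 1.862981
h(1.862981) = -0.080224
x3 = 1.862981 − (-0.080224)·(1.862981 − 1.910000) / (-0.080224 − 1.088634) = 1.862981 − (0.003772)/(-1.168858) = 1.866208
h(1.866208) = -0.002996
x4 = 1.866208 − (-0.002996)·(1.866208 − 1.862981) / (-0.002996 − (-0.080224)) = 1.866208 − (-0.000010)/(0.077228) = 1.866333

1.8630, 1.8662, 1.8663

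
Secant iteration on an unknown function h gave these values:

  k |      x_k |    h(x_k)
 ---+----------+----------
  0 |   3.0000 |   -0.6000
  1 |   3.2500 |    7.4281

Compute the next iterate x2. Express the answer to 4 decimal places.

3.0187

x2 = 3.2500 − 7.4281·(3.2500 − 3.0000) / (7.4281 − (-0.6000))
   = 3.2500 − (1.857025)/(8.028100) = 3.018684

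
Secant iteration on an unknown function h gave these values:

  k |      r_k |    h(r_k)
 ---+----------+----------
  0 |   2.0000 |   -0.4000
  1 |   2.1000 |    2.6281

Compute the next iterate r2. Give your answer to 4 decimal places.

2.0132

r2 = 2.1000 − 2.6281·(2.1000 − 2.0000) / (2.6281 − (-0.4000))
   = 2.1000 − (0.262810)/(3.028100) = 2.013210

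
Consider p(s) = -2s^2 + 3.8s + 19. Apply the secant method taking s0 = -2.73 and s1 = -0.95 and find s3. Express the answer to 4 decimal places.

-2.3038

p(-2.73) = -6.279800, p(-0.95) = 13.585000
s2 = -0.950000 − 13.585000·(-0.950000 − (-2.730000)) / (13.585000 − (-6.279800)) = -0.950000 − (24.181300)/(19.864800) = -2.167294
p(-2.167294) = 1.369957
s3 = -2.167294 − 1.369957·(-2.167294 − (-0.950000)) / (1.369957 − 13.585000) = -2.167294 − (-1.667641)/(-12.215043) = -2.303817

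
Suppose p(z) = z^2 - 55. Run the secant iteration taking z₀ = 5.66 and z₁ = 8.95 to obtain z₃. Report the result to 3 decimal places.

7.399

p(5.66) = -22.96440, p(8.95) = 25.10250
z₂ = 8.95000 − 25.10250·(8.95000 − 5.66000) / (25.10250 − (-22.96440)) = 8.95000 − (82.58722)/(48.06690) = 7.23183
p(7.23183) = -2.70067
z₃ = 7.23183 − (-2.70067)·(7.23183 − 8.95000) / (-2.70067 − 25.10250) = 7.23183 − (4.64022)/(-27.80317) = 7.39872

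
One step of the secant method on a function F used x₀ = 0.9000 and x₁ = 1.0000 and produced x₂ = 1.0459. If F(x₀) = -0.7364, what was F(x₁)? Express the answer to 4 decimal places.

The secant line through (0.9000, -0.7364) and (1.0000, F(x₁)) crosses zero at x₂ = 1.0459.
So (0.9000, -0.7364), (1.0000, F(x₁)), (1.0459, 0) are collinear:
F(x₁) = -0.7364 · (1.0000 − 1.0459) / (0.9000 − 1.0459) = -0.7364 · (-0.045900)/(-0.145900) = -0.231671

-0.2317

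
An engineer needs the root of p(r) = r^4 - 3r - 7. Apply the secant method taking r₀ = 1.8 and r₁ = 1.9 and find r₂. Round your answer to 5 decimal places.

1.88514

p(1.8) = -1.9024000, p(1.9) = 0.3321000
r₂ = 1.9000000 − 0.3321000·(1.9000000 − 1.8000000) / (0.3321000 − (-1.9024000)) = 1.9000000 − (0.0332100)/(2.2345000) = 1.8851376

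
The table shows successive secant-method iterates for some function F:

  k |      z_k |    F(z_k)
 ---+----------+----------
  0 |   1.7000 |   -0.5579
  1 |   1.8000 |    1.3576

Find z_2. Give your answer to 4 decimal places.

z_2 = 1.8000 − 1.3576·(1.8000 − 1.7000) / (1.3576 − (-0.5579))
   = 1.8000 − (0.135760)/(1.915500) = 1.729126

1.7291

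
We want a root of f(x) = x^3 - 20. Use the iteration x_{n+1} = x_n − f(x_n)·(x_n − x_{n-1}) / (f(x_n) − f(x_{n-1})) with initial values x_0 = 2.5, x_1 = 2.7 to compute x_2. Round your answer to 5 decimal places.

2.71562

f(2.5) = -4.3750000, f(2.7) = -0.3170000
x_2 = 2.7000000 − (-0.3170000)·(2.7000000 − 2.5000000) / (-0.3170000 − (-4.3750000)) = 2.7000000 − (-0.0634000)/(4.0580000) = 2.7156235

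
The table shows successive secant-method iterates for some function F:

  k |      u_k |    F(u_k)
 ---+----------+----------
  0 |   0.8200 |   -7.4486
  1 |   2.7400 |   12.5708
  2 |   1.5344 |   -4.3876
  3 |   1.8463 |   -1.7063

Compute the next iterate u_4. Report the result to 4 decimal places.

u_4 = 1.8463 − (-1.7063)·(1.8463 − 1.5344) / (-1.7063 − (-4.3876))
   = 1.8463 − (-0.532195)/(2.681300) = 2.044784

2.0448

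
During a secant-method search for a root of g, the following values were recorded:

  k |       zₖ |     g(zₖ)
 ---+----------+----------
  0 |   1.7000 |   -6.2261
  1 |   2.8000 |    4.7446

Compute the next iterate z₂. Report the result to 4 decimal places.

z₂ = 2.8000 − 4.7446·(2.8000 − 1.7000) / (4.7446 − (-6.2261))
   = 2.8000 − (5.219060)/(10.970700) = 2.324273

2.3243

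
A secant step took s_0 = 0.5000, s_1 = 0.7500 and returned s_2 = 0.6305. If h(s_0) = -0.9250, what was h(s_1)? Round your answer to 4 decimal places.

0.8470

The secant line through (0.5000, -0.9250) and (0.7500, h(s_1)) crosses zero at s_2 = 0.6305.
So (0.5000, -0.9250), (0.7500, h(s_1)), (0.6305, 0) are collinear:
h(s_1) = -0.9250 · (0.7500 − 0.6305) / (0.5000 − 0.6305) = -0.9250 · (0.119500)/(-0.130500) = 0.847031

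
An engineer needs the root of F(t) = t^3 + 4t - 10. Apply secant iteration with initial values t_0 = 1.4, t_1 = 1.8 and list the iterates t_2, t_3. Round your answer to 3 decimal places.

1.541, 1.555

F(1.4) = -1.65600, F(1.8) = 3.03200
t_2 = 1.80000 − 3.03200·(1.80000 − 1.40000) / (3.03200 − (-1.65600)) = 1.80000 − (1.21280)/(4.68800) = 1.54130
F(1.54130) = -0.17331
t_3 = 1.54130 − (-0.17331)·(1.54130 − 1.80000) / (-0.17331 − 3.03200) = 1.54130 − (0.04484)/(-3.20531) = 1.55529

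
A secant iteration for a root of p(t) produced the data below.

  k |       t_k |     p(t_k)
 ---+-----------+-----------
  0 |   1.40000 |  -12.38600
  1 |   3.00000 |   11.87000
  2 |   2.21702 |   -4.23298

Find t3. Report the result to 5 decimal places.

t3 = 2.21702 − (-4.23298)·(2.21702 − 3.00000) / (-4.23298 − 11.87000)
   = 2.21702 − (3.3143387)/(-16.1029800) = 2.4228414

2.42284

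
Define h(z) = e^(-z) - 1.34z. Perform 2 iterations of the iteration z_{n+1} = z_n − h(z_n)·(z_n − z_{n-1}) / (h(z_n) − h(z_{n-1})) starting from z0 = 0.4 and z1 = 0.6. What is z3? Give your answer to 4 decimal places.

0.4675

h(0.4) = 0.134320, h(0.6) = -0.255188
z2 = 0.600000 − (-0.255188)·(0.600000 − 0.400000) / (-0.255188 − 0.134320) = 0.600000 − (-0.051038)/(-0.389508) = 0.468969
h(0.468969) = -0.002772
z3 = 0.468969 − (-0.002772)·(0.468969 − 0.600000) / (-0.002772 − (-0.255188)) = 0.468969 − (0.000363)/(0.252417) = 0.467530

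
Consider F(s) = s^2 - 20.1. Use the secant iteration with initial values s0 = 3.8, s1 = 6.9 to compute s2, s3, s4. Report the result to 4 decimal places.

F(3.8) = -5.660000, F(6.9) = 27.510000
s2 = 6.900000 − 27.510000·(6.900000 − 3.800000) / (27.510000 − (-5.660000)) = 6.900000 − (85.281000)/(33.170000) = 4.328972
F(4.328972) = -1.360002
s3 = 4.328972 − (-1.360002)·(4.328972 − 6.900000) / (-1.360002 − 27.510000) = 4.328972 − (3.496603)/(-28.870002) = 4.450087
F(4.450087) = -0.296722
s4 = 4.450087 − (-0.296722)·(4.450087 − 4.328972) / (-0.296722 − (-1.360002)) = 4.450087 − (-0.035938)/(1.063280) = 4.483886

4.3290, 4.4501, 4.4839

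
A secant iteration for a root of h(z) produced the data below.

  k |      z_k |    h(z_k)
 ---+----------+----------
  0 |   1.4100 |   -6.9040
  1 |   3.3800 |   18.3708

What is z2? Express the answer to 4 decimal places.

z2 = 3.3800 − 18.3708·(3.3800 − 1.4100) / (18.3708 − (-6.9040))
   = 3.3800 − (36.190476)/(25.274800) = 1.948120

1.9481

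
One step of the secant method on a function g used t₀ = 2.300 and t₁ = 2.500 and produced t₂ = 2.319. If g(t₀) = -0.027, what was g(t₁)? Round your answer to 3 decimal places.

0.257

The secant line through (2.300, -0.027) and (2.500, g(t₁)) crosses zero at t₂ = 2.319.
So (2.300, -0.027), (2.500, g(t₁)), (2.319, 0) are collinear:
g(t₁) = -0.027 · (2.500 − 2.319) / (2.300 − 2.319) = -0.027 · (0.18100)/(-0.01900) = 0.25721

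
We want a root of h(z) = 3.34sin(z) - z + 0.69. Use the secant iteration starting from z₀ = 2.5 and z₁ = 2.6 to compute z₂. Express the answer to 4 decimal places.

h(2.5) = 0.188897, h(2.6) = -0.188225
z₂ = 2.600000 − (-0.188225)·(2.600000 − 2.500000) / (-0.188225 − 0.188897) = 2.600000 − (-0.018823)/(-0.377122) = 2.550089

2.5501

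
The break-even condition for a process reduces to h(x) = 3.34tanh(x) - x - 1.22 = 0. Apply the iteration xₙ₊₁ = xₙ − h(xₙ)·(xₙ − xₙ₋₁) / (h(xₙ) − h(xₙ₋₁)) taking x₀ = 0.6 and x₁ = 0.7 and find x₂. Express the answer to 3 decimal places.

0.621

h(0.6) = -0.02625, h(0.7) = 0.09859
x₂ = 0.70000 − 0.09859·(0.70000 − 0.60000) / (0.09859 − (-0.02625)) = 0.70000 − (0.00986)/(0.12484) = 0.62103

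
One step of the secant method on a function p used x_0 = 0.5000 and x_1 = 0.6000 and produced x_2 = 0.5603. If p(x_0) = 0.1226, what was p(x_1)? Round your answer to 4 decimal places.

-0.0807

The secant line through (0.5000, 0.1226) and (0.6000, p(x_1)) crosses zero at x_2 = 0.5603.
So (0.5000, 0.1226), (0.6000, p(x_1)), (0.5603, 0) are collinear:
p(x_1) = 0.1226 · (0.6000 − 0.5603) / (0.5000 − 0.5603) = 0.1226 · (0.039700)/(-0.060300) = -0.080717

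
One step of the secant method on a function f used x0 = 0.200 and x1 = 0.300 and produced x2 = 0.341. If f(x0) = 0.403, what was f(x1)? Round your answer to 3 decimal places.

0.117

The secant line through (0.200, 0.403) and (0.300, f(x1)) crosses zero at x2 = 0.341.
So (0.200, 0.403), (0.300, f(x1)), (0.341, 0) are collinear:
f(x1) = 0.403 · (0.300 − 0.341) / (0.200 − 0.341) = 0.403 · (-0.04100)/(-0.14100) = 0.11718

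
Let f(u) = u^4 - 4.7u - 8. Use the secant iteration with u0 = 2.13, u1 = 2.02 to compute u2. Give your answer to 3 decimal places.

2.047

f(2.13) = 2.57246, f(2.02) = -0.84434
u2 = 2.02000 − (-0.84434)·(2.02000 − 2.13000) / (-0.84434 − 2.57246) = 2.02000 − (0.09288)/(-3.41680) = 2.04718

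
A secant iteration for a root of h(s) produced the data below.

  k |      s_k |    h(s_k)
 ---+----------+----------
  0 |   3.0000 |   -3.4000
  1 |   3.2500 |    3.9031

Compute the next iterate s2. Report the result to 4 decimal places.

3.1164

s2 = 3.2500 − 3.9031·(3.2500 − 3.0000) / (3.9031 − (-3.4000))
   = 3.2500 − (0.975775)/(7.303100) = 3.116389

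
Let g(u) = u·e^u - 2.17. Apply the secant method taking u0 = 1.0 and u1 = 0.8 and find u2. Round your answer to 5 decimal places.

0.88308

g(1.0) = 0.5482818, g(0.8) = -0.3895673
u2 = 0.8000000 − (-0.3895673)·(0.8000000 − 1.0000000) / (-0.3895673 − 0.5482818) = 0.8000000 − (0.0779135)/(-0.9378491) = 0.8830767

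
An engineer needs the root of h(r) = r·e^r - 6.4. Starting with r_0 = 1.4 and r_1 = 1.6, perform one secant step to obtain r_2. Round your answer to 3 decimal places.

h(1.4) = -0.72272, h(1.6) = 1.52485
r_2 = 1.60000 − 1.52485·(1.60000 − 1.40000) / (1.52485 − (-0.72272)) = 1.60000 − (0.30497)/(2.24757) = 1.46431

1.464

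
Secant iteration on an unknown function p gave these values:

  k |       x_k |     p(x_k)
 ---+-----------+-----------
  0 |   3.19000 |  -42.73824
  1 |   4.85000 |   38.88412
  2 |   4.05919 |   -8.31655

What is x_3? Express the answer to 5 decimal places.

4.19853

x_3 = 4.05919 − (-8.31655)·(4.05919 − 4.85000) / (-8.31655 − 38.88412)
   = 4.05919 − (6.5768109)/(-47.2006700) = 4.1985272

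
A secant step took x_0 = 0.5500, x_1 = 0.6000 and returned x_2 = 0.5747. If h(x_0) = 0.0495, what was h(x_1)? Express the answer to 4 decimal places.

-0.0507

The secant line through (0.5500, 0.0495) and (0.6000, h(x_1)) crosses zero at x_2 = 0.5747.
So (0.5500, 0.0495), (0.6000, h(x_1)), (0.5747, 0) are collinear:
h(x_1) = 0.0495 · (0.6000 − 0.5747) / (0.5500 − 0.5747) = 0.0495 · (0.025300)/(-0.024700) = -0.050702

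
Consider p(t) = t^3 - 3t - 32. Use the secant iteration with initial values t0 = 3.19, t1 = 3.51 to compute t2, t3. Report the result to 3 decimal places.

p(3.19) = -9.10824, p(3.51) = 0.71355
t2 = 3.51000 − 0.71355·(3.51000 − 3.19000) / (0.71355 − (-9.10824)) = 3.51000 − (0.22834)/(9.82179) = 3.48675
p(3.48675) = -0.07028
t3 = 3.48675 − (-0.07028)·(3.48675 − 3.51000) / (-0.07028 − 0.71355) = 3.48675 − (0.00163)/(-0.78383) = 3.48884

3.487, 3.489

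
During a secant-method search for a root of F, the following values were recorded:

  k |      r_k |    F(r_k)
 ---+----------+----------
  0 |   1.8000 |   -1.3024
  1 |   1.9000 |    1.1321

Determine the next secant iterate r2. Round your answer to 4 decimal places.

1.8535

r2 = 1.9000 − 1.1321·(1.9000 − 1.8000) / (1.1321 − (-1.3024))
   = 1.9000 − (0.113210)/(2.434500) = 1.853498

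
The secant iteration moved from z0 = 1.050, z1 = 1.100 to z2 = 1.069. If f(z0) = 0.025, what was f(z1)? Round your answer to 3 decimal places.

The secant line through (1.050, 0.025) and (1.100, f(z1)) crosses zero at z2 = 1.069.
So (1.050, 0.025), (1.100, f(z1)), (1.069, 0) are collinear:
f(z1) = 0.025 · (1.100 − 1.069) / (1.050 − 1.069) = 0.025 · (0.03100)/(-0.01900) = -0.04079

-0.041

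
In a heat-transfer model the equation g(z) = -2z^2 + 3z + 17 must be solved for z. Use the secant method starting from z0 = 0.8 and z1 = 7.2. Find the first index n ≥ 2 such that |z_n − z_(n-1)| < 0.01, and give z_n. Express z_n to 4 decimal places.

g(0.8) = 18.120000, g(7.2) = -65.080000
z2 = 7.200000 − (-65.080000)·(6.400000)/(-83.200000) = 2.193846;  |Δ| = 5.006154
g(2.193846) = 13.955617
z3 = 2.193846 − 13.955617·(-5.006154)/(79.035617) = 3.077802;  |Δ| = 0.883955
g(3.077802) = 7.287679
z4 = 3.077802 − 7.287679·(0.883955)/(-6.667937) = 4.043915;  |Δ| = 0.966113
g(4.043915) = -3.574753
z5 = 4.043915 − (-3.574753)·(0.966113)/(-10.862432) = 3.725974;  |Δ| = 0.317941
g(3.725974) = 0.412161
z6 = 3.725974 − 0.412161·(-0.317941)/(3.986915) = 3.758842;  |Δ| = 0.032868
g(3.758842) = 0.018740
z7 = 3.758842 − 0.018740·(0.032868)/(-0.393422) = 3.760408;  |Δ| = 0.001566
|z7 − z6| = 0.001566 < 0.01

n = 7, z_n = 3.7604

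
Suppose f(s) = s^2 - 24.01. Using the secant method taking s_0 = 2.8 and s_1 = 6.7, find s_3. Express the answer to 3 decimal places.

f(2.8) = -16.17000, f(6.7) = 20.88000
s_2 = 6.70000 − 20.88000·(6.70000 − 2.80000) / (20.88000 − (-16.17000)) = 6.70000 − (81.43200)/(37.05000) = 4.50211
f(4.50211) = -3.74105
s_3 = 4.50211 − (-3.74105)·(4.50211 − 6.70000) / (-3.74105 − 20.88000) = 4.50211 − (8.22243)/(-24.62105) = 4.83606

4.836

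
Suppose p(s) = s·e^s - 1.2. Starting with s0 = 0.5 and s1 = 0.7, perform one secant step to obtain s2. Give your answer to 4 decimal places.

0.6284

p(0.5) = -0.375639, p(0.7) = 0.209627
s2 = 0.700000 − 0.209627·(0.700000 − 0.500000) / (0.209627 − (-0.375639)) = 0.700000 − (0.041925)/(0.585266) = 0.628365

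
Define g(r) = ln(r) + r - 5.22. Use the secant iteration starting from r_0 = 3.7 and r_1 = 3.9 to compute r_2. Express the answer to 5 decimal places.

3.86756

g(3.7) = -0.2116672, g(3.9) = 0.0409766
r_2 = 3.9000000 − 0.0409766·(3.9000000 − 3.7000000) / (0.0409766 − (-0.2116672)) = 3.9000000 − (0.0081953)/(0.2526437) = 3.8675618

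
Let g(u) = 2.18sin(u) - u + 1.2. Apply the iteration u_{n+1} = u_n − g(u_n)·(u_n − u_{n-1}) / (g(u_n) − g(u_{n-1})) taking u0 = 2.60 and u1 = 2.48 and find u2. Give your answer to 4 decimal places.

2.5012

g(2.60) = -0.276207, g(2.48) = 0.059336
u2 = 2.480000 − 0.059336·(2.480000 − 2.600000) / (0.059336 − (-0.276207)) = 2.480000 − (-0.007120)/(0.335543) = 2.501220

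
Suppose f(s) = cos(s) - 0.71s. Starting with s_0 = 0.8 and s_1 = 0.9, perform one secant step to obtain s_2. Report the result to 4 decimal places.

f(0.8) = 0.128707, f(0.9) = -0.017390
s_2 = 0.900000 − (-0.017390)·(0.900000 − 0.800000) / (-0.017390 − 0.128707) = 0.900000 − (-0.001739)/(-0.146097) = 0.888097

0.8881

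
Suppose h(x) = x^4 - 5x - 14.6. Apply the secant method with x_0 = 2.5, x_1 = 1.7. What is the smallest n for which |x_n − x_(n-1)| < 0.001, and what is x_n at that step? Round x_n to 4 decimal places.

h(2.5) = 11.962500, h(1.7) = -14.747900
x_2 = 1.700000 − (-14.747900)·(-0.800000)/(-26.710400) = 2.141713;  |Δ| = 0.441713
h(2.141713) = -4.268610
x_3 = 2.141713 − (-4.268610)·(0.441713)/(10.479290) = 2.321639;  |Δ| = 0.179926
h(2.321639) = 2.843978
x_4 = 2.321639 − 2.843978·(0.179926)/(7.112589) = 2.249695;  |Δ| = 0.071944
h(2.249695) = -0.233460
x_5 = 2.249695 − (-0.233460)·(-0.071944)/(-3.077439) = 2.255153;  |Δ| = 0.005458
h(2.255153) = -0.011274
x_6 = 2.255153 − (-0.011274)·(0.005458)/(0.222186) = 2.255430;  |Δ| = 0.000277
|x_6 − x_5| = 0.000277 < 0.001

n = 6, x_n = 2.2554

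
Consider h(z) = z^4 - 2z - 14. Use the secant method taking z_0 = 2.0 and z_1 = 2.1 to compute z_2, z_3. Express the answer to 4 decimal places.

2.0616, 2.0633

h(2.0) = -2.000000, h(2.1) = 1.248100
z_2 = 2.100000 − 1.248100·(2.100000 − 2.000000) / (1.248100 − (-2.000000)) = 2.100000 − (0.124810)/(3.248100) = 2.061574
h(2.061574) = -0.059890
z_3 = 2.061574 − (-0.059890)·(2.061574 − 2.100000) / (-0.059890 − 1.248100) = 2.061574 − (0.002301)/(-1.307990) = 2.063334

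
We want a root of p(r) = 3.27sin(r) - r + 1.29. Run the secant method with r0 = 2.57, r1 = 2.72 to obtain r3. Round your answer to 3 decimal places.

p(2.57) = 0.48898, p(2.72) = -0.09187
r2 = 2.72000 − (-0.09187)·(2.72000 − 2.57000) / (-0.09187 − 0.48898) = 2.72000 − (-0.01378)/(-0.58085) = 2.69628
p(2.69628) = 0.00226
r3 = 2.69628 − 0.00226·(2.69628 − 2.72000) / (0.00226 − (-0.09187)) = 2.69628 − (-0.00005)/(0.09413) = 2.69684

2.697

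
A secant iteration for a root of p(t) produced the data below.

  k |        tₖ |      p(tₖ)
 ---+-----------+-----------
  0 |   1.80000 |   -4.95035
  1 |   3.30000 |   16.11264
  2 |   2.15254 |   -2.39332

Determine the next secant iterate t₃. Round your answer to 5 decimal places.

t₃ = 2.15254 − (-2.39332)·(2.15254 − 3.30000) / (-2.39332 − 16.11264)
   = 2.15254 − (2.7462390)/(-18.5059600) = 2.3009375

2.30094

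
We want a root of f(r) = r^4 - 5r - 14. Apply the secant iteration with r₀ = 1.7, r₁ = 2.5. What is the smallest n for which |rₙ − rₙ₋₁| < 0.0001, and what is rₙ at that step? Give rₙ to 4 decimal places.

f(1.7) = -14.147900, f(2.5) = 12.562500
r₂ = 2.500000 − 12.562500·(0.800000)/(26.710400) = 2.123742;  |Δ| = 0.376258
f(2.123742) = -4.276081
r₃ = 2.123742 − (-4.276081)·(-0.376258)/(-16.838581) = 2.219291;  |Δ| = 0.095549
f(2.219291) = -0.838340
r₄ = 2.219291 − (-0.838340)·(0.095549)/(3.437741) = 2.242592;  |Δ| = 0.023301
f(2.242592) = 0.080082
r₅ = 2.242592 − 0.080082·(0.023301)/(0.918422) = 2.240560;  |Δ| = 0.002032
f(2.240560) = -0.001294
r₆ = 2.240560 − (-0.001294)·(-0.002032)/(-0.081376) = 2.240593;  |Δ| = 0.000032
|r₆ − r₅| = 0.000032 < 0.0001

n = 6, rₙ = 2.2406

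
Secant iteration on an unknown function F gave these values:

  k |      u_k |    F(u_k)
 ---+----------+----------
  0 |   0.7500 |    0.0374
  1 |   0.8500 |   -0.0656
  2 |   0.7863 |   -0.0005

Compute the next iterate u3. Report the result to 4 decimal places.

u3 = 0.7863 − (-0.0005)·(0.7863 − 0.8500) / (-0.0005 − (-0.0656))
   = 0.7863 − (0.000032)/(0.065100) = 0.785811

0.7858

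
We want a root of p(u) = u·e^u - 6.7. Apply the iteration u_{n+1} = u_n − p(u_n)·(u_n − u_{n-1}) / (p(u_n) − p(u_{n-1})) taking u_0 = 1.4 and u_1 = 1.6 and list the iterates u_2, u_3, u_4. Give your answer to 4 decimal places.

p(1.4) = -1.022720, p(1.6) = 1.224852
u_2 = 1.600000 − 1.224852·(1.600000 − 1.400000) / (1.224852 − (-1.022720)) = 1.600000 − (0.244970)/(2.247572) = 1.491007
p(1.491007) = -0.077598
u_3 = 1.491007 − (-0.077598)·(1.491007 − 1.600000) / (-0.077598 − 1.224852) = 1.491007 − (0.008458)/(-1.302450) = 1.497500
p(1.497500) = -0.005425
u_4 = 1.497500 − (-0.005425)·(1.497500 − 1.491007) / (-0.005425 − (-0.077598)) = 1.497500 − (-0.000035)/(0.072173) = 1.497988

1.4910, 1.4975, 1.4980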